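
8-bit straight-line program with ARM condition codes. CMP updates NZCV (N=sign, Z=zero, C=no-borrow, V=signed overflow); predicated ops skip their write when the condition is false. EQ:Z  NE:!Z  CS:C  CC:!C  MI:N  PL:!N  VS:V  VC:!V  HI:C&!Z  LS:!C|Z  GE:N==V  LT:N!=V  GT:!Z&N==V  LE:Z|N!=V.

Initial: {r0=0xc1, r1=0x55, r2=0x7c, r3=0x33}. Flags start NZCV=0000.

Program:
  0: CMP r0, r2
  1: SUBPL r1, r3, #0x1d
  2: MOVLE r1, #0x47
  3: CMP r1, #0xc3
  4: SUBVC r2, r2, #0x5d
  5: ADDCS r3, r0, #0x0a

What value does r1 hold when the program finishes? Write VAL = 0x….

VAL = 0x47

0: ✓ CMP  NZCV=0011
1: ✓ SUBPL  r1←0x16
2: ✓ MOVLE  r1←0x47
3: ✓ CMP  NZCV=1001
4: · SUBVC
5: · ADDCS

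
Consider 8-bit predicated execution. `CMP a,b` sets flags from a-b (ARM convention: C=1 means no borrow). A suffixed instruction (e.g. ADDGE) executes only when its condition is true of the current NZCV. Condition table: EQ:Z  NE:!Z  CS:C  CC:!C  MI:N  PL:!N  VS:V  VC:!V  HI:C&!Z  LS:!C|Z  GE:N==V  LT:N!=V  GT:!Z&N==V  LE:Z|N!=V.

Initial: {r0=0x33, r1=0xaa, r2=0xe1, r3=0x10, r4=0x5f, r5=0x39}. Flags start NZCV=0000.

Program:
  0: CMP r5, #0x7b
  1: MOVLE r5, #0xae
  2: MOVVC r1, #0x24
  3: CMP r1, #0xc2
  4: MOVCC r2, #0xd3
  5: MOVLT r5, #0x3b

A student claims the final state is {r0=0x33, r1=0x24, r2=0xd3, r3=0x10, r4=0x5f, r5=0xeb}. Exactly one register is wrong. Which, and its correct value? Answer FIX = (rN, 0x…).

0: ✓ CMP  NZCV=1000
1: ✓ MOVLE  r5←0xae
2: ✓ MOVVC  r1←0x24
3: ✓ CMP  NZCV=0000
4: ✓ MOVCC  r2←0xd3
5: · MOVLT

FIX = (r5, 0xae)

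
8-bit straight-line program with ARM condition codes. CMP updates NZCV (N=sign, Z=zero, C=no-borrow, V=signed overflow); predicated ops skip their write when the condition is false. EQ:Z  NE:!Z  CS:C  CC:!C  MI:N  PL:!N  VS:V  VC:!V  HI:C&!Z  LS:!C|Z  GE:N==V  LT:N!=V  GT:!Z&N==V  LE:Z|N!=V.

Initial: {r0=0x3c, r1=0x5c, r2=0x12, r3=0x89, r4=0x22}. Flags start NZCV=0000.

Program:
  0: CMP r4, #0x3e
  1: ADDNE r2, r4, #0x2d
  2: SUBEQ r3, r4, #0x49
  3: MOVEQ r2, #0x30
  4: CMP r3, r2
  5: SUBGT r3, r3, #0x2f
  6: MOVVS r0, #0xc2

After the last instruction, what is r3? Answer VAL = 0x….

0: ✓ CMP  NZCV=1000
1: ✓ ADDNE  r2←0x4f
2: · SUBEQ
3: · MOVEQ
4: ✓ CMP  NZCV=0011
5: · SUBGT
6: ✓ MOVVS  r0←0xc2

VAL = 0x89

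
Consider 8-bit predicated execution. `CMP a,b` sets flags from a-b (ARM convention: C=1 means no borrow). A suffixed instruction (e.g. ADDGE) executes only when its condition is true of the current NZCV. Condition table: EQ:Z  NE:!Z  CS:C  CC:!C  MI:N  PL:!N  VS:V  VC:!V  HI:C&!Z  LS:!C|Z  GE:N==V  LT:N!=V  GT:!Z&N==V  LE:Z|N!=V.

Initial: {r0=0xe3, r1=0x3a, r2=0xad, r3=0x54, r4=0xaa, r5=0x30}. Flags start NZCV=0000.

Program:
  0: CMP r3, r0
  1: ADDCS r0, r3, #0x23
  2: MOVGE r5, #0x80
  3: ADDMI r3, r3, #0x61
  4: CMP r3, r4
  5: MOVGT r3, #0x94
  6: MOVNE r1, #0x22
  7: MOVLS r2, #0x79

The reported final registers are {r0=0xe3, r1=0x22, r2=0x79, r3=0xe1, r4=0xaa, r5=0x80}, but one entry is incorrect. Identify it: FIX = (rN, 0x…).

[0] flags=0000 → (cmp)
[1] flags=0000 CS?F → skip
[2] flags=0000 GE?T → r5=0x80
[3] flags=0000 MI?F → skip
[4] flags=1001 → (cmp)
[5] flags=1001 GT?T → r3=0x94
[6] flags=1001 NE?T → r1=0x22
[7] flags=1001 LS?T → r2=0x79

FIX = (r3, 0x94)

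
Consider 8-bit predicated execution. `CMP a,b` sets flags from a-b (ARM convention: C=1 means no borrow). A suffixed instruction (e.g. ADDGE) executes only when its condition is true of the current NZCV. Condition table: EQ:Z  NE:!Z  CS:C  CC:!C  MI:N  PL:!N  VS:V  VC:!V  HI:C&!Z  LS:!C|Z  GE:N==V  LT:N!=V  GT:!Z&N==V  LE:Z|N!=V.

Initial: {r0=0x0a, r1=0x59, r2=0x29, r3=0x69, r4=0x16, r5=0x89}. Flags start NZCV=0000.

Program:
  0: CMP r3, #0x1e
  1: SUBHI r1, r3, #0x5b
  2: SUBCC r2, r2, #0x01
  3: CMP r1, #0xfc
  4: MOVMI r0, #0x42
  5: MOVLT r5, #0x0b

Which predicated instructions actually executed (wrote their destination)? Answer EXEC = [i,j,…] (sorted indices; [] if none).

0: ✓ CMP  NZCV=0010
1: ✓ SUBHI  r1←0x0e
2: · SUBCC
3: ✓ CMP  NZCV=0000
4: · MOVMI
5: · MOVLT

EXEC = [1]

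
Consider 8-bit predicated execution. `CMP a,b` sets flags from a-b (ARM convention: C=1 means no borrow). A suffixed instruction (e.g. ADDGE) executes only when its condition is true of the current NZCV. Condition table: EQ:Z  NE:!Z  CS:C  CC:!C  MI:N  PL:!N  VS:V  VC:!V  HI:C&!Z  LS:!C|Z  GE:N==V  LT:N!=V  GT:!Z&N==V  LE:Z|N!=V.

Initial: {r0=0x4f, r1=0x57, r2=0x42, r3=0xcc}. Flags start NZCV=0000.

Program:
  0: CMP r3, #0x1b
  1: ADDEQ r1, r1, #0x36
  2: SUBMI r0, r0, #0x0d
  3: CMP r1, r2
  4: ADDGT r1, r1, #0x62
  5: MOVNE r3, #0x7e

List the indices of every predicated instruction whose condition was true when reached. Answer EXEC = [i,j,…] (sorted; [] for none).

0: ✓ CMP  NZCV=1010
1: · ADDEQ
2: ✓ SUBMI  r0←0x42
3: ✓ CMP  NZCV=0010
4: ✓ ADDGT  r1←0xb9
5: ✓ MOVNE  r3←0x7e

EXEC = [2,4,5]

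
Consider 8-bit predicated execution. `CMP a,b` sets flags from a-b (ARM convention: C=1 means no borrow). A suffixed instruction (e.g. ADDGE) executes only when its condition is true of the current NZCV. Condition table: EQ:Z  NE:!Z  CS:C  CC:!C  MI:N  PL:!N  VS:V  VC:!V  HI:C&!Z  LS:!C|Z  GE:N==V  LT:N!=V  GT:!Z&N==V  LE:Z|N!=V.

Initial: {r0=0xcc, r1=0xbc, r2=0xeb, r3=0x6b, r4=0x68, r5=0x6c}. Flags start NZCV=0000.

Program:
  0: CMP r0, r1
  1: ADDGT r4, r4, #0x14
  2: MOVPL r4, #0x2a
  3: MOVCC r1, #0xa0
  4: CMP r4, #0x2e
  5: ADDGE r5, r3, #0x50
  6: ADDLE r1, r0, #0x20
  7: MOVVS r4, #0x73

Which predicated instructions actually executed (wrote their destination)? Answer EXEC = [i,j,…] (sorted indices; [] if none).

EXEC = [1,2,6]

0: ✓ CMP  NZCV=0010
1: ✓ ADDGT  r4←0x7c
2: ✓ MOVPL  r4←0x2a
3: · MOVCC
4: ✓ CMP  NZCV=1000
5: · ADDGE
6: ✓ ADDLE  r1←0xec
7: · MOVVS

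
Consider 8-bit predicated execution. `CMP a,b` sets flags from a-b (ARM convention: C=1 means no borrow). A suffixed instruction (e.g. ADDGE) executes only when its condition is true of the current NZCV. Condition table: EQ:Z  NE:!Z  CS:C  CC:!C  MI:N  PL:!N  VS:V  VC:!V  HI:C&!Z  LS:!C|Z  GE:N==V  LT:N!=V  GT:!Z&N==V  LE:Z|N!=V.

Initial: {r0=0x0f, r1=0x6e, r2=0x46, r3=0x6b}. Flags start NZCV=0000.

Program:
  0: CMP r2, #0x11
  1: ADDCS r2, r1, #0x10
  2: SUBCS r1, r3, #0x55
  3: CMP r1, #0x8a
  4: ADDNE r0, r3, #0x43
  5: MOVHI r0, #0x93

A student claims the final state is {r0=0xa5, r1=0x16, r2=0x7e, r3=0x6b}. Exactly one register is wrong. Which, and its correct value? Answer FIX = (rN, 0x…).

FIX = (r0, 0xae)

[0] flags=0010 → (cmp)
[1] flags=0010 CS?T → r2=0x7e
[2] flags=0010 CS?T → r1=0x16
[3] flags=1001 → (cmp)
[4] flags=1001 NE?T → r0=0xae
[5] flags=1001 HI?F → skip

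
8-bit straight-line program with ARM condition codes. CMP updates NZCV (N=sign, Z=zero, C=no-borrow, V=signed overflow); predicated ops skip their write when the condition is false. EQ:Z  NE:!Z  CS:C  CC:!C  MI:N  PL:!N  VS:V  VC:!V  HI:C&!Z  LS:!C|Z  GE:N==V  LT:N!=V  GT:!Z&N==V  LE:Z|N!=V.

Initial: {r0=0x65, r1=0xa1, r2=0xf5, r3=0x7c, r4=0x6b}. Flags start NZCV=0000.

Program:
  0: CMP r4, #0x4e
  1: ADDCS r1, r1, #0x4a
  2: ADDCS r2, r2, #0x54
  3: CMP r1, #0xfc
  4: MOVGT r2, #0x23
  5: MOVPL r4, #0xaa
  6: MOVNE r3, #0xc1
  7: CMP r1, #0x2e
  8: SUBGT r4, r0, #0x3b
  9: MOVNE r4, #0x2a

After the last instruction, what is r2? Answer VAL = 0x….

VAL = 0x49

0: ✓ CMP  NZCV=0010
1: ✓ ADDCS  r1←0xeb
2: ✓ ADDCS  r2←0x49
3: ✓ CMP  NZCV=1000
4: · MOVGT
5: · MOVPL
6: ✓ MOVNE  r3←0xc1
7: ✓ CMP  NZCV=1010
8: · SUBGT
9: ✓ MOVNE  r4←0x2a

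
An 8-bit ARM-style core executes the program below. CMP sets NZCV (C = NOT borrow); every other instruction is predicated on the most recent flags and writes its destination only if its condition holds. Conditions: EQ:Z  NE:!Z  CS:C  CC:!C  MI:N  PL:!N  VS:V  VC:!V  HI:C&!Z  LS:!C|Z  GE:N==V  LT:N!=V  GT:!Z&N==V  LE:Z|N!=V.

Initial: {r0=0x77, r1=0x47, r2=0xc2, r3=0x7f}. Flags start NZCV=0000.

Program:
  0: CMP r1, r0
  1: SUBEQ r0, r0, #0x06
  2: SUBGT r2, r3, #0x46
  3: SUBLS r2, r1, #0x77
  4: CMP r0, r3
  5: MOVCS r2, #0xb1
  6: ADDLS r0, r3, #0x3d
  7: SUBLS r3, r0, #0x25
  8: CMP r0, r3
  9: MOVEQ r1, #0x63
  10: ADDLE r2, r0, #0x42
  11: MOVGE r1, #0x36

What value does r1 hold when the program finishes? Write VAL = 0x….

0: ✓ CMP  NZCV=1000
1: · SUBEQ
2: · SUBGT
3: ✓ SUBLS  r2←0xd0
4: ✓ CMP  NZCV=1000
5: · MOVCS
6: ✓ ADDLS  r0←0xbc
7: ✓ SUBLS  r3←0x97
8: ✓ CMP  NZCV=0010
9: · MOVEQ
10: · ADDLE
11: ✓ MOVGE  r1←0x36

VAL = 0x36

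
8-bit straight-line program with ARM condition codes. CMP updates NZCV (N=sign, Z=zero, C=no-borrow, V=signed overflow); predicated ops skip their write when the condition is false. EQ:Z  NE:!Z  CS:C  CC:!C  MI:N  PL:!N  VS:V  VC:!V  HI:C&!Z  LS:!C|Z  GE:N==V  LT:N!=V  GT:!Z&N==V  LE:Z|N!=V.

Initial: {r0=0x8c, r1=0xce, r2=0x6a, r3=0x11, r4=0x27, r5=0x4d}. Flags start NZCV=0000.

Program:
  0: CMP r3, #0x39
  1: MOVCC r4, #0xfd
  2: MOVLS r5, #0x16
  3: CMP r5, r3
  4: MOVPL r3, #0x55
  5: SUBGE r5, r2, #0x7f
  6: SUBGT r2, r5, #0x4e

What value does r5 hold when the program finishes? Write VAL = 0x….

0: ✓ CMP  NZCV=1000
1: ✓ MOVCC  r4←0xfd
2: ✓ MOVLS  r5←0x16
3: ✓ CMP  NZCV=0010
4: ✓ MOVPL  r3←0x55
5: ✓ SUBGE  r5←0xeb
6: ✓ SUBGT  r2←0x9d

VAL = 0xeb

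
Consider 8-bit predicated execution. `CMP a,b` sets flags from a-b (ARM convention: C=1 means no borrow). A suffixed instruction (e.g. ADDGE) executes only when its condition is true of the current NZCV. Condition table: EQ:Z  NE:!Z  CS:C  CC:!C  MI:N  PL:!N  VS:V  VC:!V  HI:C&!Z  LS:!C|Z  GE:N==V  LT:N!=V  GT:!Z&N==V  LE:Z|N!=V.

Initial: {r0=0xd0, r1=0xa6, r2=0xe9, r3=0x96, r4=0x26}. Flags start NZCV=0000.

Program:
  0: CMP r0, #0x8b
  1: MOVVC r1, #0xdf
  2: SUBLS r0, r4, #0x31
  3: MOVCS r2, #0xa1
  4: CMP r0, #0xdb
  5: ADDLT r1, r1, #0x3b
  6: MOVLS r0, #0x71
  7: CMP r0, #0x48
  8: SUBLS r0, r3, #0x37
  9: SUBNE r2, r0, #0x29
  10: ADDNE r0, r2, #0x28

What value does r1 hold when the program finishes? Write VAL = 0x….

0: ✓ CMP  NZCV=0010
1: ✓ MOVVC  r1←0xdf
2: · SUBLS
3: ✓ MOVCS  r2←0xa1
4: ✓ CMP  NZCV=1000
5: ✓ ADDLT  r1←0x1a
6: ✓ MOVLS  r0←0x71
7: ✓ CMP  NZCV=0010
8: · SUBLS
9: ✓ SUBNE  r2←0x48
10: ✓ ADDNE  r0←0x70

VAL = 0x1a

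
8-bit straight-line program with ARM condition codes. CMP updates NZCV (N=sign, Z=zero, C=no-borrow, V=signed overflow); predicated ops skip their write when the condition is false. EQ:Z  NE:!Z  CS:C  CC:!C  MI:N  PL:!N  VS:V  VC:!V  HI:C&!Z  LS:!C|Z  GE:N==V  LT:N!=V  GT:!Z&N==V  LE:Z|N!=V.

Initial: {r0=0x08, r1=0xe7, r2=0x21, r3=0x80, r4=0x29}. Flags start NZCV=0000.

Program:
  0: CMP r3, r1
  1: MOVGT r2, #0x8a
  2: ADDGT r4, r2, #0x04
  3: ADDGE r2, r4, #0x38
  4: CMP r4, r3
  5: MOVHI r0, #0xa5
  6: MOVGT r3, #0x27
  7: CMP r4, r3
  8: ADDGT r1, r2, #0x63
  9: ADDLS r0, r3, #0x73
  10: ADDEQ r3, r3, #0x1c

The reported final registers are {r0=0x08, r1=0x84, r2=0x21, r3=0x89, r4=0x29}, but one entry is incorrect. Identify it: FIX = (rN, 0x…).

FIX = (r3, 0x27)

[0] flags=1000 → (cmp)
[1] flags=1000 GT?F → skip
[2] flags=1000 GT?F → skip
[3] flags=1000 GE?F → skip
[4] flags=1001 → (cmp)
[5] flags=1001 HI?F → skip
[6] flags=1001 GT?T → r3=0x27
[7] flags=0010 → (cmp)
[8] flags=0010 GT?T → r1=0x84
[9] flags=0010 LS?F → skip
[10] flags=0010 EQ?F → skip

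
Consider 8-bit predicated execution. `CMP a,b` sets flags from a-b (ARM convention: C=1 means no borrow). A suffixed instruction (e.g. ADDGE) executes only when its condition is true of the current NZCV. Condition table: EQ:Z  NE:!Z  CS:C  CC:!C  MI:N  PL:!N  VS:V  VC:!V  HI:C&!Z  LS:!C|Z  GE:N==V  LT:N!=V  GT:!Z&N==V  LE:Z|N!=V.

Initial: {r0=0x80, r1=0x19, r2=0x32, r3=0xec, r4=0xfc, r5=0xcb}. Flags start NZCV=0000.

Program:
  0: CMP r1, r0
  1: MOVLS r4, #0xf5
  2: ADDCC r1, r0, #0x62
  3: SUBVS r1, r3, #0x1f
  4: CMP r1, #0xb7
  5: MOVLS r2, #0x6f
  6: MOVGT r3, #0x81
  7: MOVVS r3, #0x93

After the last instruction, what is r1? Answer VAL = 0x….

VAL = 0xcd

[0] flags=1001 → (cmp)
[1] flags=1001 LS?T → r4=0xf5
[2] flags=1001 CC?T → r1=0xe2
[3] flags=1001 VS?T → r1=0xcd
[4] flags=0010 → (cmp)
[5] flags=0010 LS?F → skip
[6] flags=0010 GT?T → r3=0x81
[7] flags=0010 VS?F → skip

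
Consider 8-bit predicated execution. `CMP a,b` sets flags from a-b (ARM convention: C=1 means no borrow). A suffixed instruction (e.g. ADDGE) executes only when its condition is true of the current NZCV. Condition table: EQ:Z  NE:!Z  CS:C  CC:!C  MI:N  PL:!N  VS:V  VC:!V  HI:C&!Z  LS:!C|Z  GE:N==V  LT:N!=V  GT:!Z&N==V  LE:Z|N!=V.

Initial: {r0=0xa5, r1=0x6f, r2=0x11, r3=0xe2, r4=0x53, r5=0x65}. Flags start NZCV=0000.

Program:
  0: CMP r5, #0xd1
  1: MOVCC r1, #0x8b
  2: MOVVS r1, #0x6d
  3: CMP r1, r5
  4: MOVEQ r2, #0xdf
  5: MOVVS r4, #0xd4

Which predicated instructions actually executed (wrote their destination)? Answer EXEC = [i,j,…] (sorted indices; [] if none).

EXEC = [1,2]

[0] flags=1001 → (cmp)
[1] flags=1001 CC?T → r1=0x8b
[2] flags=1001 VS?T → r1=0x6d
[3] flags=0010 → (cmp)
[4] flags=0010 EQ?F → skip
[5] flags=0010 VS?F → skip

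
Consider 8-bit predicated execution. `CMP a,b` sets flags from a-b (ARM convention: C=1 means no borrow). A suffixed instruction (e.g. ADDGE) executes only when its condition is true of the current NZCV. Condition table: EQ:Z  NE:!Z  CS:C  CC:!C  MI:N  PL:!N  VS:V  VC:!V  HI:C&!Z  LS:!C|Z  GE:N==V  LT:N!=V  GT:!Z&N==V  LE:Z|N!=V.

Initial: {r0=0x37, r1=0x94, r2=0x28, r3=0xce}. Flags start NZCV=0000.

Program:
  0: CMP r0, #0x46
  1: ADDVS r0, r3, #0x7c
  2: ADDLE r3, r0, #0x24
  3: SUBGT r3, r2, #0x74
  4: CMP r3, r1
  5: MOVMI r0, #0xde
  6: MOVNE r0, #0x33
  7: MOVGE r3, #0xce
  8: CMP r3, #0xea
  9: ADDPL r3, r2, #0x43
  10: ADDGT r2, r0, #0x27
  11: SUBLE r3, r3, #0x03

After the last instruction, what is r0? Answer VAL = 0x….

0: ✓ CMP  NZCV=1000
1: · ADDVS
2: ✓ ADDLE  r3←0x5b
3: · SUBGT
4: ✓ CMP  NZCV=1001
5: ✓ MOVMI  r0←0xde
6: ✓ MOVNE  r0←0x33
7: ✓ MOVGE  r3←0xce
8: ✓ CMP  NZCV=1000
9: · ADDPL
10: · ADDGT
11: ✓ SUBLE  r3←0xcb

VAL = 0x33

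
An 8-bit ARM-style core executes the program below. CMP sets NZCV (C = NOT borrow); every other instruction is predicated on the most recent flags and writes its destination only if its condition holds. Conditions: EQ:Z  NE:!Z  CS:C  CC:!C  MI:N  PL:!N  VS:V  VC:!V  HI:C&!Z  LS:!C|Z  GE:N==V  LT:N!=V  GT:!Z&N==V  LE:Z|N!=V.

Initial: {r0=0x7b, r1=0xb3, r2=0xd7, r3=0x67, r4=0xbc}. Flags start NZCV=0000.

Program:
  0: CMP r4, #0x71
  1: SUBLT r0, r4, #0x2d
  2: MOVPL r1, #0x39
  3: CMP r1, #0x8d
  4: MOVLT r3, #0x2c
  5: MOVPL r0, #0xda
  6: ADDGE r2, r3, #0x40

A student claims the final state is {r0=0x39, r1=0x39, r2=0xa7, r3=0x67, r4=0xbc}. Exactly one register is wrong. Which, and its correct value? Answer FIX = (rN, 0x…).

FIX = (r0, 0x8f)

0: ✓ CMP  NZCV=0011
1: ✓ SUBLT  r0←0x8f
2: ✓ MOVPL  r1←0x39
3: ✓ CMP  NZCV=1001
4: · MOVLT
5: · MOVPL
6: ✓ ADDGE  r2←0xa7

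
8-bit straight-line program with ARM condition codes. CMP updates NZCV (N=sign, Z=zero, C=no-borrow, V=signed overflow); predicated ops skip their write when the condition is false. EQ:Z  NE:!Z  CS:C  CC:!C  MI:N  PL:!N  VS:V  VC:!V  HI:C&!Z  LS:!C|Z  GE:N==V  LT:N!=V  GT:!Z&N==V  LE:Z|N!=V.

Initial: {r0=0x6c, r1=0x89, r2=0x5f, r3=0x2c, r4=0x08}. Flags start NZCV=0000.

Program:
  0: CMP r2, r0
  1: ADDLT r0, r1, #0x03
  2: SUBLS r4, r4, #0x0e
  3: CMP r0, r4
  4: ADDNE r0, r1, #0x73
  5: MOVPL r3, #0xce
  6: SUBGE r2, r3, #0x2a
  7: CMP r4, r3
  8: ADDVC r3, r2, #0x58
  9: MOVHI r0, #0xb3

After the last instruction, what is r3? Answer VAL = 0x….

0: ✓ CMP  NZCV=1000
1: ✓ ADDLT  r0←0x8c
2: ✓ SUBLS  r4←0xfa
3: ✓ CMP  NZCV=1000
4: ✓ ADDNE  r0←0xfc
5: · MOVPL
6: · SUBGE
7: ✓ CMP  NZCV=1010
8: ✓ ADDVC  r3←0xb7
9: ✓ MOVHI  r0←0xb3

VAL = 0xb7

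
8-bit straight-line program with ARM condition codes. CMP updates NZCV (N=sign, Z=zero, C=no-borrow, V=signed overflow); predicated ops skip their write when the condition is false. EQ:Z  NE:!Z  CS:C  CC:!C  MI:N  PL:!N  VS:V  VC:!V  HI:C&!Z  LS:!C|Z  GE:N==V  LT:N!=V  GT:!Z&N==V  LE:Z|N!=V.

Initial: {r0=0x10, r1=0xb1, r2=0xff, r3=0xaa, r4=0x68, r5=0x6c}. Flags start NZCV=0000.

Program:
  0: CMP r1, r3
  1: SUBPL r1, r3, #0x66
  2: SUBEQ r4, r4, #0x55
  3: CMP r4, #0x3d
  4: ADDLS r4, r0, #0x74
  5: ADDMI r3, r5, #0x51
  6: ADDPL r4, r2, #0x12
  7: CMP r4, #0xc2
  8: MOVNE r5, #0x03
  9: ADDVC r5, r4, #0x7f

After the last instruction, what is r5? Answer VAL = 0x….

VAL = 0x90

[0] flags=0010 → (cmp)
[1] flags=0010 PL?T → r1=0x44
[2] flags=0010 EQ?F → skip
[3] flags=0010 → (cmp)
[4] flags=0010 LS?F → skip
[5] flags=0010 MI?F → skip
[6] flags=0010 PL?T → r4=0x11
[7] flags=0000 → (cmp)
[8] flags=0000 NE?T → r5=0x03
[9] flags=0000 VC?T → r5=0x90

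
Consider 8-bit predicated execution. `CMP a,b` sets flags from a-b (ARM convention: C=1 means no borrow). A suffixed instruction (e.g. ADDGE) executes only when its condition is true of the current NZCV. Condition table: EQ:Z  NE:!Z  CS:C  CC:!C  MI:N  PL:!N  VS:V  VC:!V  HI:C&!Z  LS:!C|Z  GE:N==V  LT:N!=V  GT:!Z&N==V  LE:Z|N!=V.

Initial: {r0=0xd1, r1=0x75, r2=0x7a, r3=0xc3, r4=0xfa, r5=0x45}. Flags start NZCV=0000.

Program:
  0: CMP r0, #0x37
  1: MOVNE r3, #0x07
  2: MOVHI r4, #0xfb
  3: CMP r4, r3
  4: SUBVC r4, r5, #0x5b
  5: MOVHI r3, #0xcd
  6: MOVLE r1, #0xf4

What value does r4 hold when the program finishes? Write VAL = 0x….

0: ✓ CMP  NZCV=1010
1: ✓ MOVNE  r3←0x07
2: ✓ MOVHI  r4←0xfb
3: ✓ CMP  NZCV=1010
4: ✓ SUBVC  r4←0xea
5: ✓ MOVHI  r3←0xcd
6: ✓ MOVLE  r1←0xf4

VAL = 0xea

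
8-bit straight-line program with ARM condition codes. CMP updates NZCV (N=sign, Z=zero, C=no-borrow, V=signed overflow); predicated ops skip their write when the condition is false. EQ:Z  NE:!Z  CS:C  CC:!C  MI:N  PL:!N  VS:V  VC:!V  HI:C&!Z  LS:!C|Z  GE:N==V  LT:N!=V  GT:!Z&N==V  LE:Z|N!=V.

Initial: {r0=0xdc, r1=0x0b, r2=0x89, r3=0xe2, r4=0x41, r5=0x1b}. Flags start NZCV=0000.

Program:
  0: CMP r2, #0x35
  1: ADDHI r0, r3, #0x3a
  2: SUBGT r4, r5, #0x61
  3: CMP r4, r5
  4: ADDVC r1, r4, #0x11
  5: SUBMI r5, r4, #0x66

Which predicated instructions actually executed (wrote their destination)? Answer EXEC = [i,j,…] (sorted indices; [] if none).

EXEC = [1,4]

0: ✓ CMP  NZCV=0011
1: ✓ ADDHI  r0←0x1c
2: · SUBGT
3: ✓ CMP  NZCV=0010
4: ✓ ADDVC  r1←0x52
5: · SUBMI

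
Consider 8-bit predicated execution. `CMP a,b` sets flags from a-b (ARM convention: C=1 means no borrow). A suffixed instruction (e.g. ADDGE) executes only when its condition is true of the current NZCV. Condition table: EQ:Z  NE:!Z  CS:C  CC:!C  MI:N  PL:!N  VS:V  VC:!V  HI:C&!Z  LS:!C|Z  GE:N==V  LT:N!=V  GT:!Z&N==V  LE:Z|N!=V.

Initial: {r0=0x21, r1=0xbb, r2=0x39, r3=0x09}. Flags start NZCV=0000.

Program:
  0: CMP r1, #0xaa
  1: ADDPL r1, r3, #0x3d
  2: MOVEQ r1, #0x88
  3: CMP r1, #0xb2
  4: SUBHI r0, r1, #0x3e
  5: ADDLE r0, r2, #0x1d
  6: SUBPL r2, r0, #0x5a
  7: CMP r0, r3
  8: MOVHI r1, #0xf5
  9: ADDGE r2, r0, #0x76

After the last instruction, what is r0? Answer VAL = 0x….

VAL = 0x21

0: ✓ CMP  NZCV=0010
1: ✓ ADDPL  r1←0x46
2: · MOVEQ
3: ✓ CMP  NZCV=1001
4: · SUBHI
5: · ADDLE
6: · SUBPL
7: ✓ CMP  NZCV=0010
8: ✓ MOVHI  r1←0xf5
9: ✓ ADDGE  r2←0x97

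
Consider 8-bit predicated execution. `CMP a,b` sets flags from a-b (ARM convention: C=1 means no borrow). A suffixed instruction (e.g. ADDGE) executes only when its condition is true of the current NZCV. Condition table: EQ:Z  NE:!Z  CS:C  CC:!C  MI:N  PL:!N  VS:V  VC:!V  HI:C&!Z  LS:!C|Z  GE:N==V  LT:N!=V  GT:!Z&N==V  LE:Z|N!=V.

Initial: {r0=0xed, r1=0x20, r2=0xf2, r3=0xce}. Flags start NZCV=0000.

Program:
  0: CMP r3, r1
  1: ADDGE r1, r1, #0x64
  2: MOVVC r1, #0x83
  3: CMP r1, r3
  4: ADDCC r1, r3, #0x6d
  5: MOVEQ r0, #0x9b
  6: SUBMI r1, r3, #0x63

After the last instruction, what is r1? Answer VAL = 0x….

VAL = 0x6b

0: ✓ CMP  NZCV=1010
1: · ADDGE
2: ✓ MOVVC  r1←0x83
3: ✓ CMP  NZCV=1000
4: ✓ ADDCC  r1←0x3b
5: · MOVEQ
6: ✓ SUBMI  r1←0x6b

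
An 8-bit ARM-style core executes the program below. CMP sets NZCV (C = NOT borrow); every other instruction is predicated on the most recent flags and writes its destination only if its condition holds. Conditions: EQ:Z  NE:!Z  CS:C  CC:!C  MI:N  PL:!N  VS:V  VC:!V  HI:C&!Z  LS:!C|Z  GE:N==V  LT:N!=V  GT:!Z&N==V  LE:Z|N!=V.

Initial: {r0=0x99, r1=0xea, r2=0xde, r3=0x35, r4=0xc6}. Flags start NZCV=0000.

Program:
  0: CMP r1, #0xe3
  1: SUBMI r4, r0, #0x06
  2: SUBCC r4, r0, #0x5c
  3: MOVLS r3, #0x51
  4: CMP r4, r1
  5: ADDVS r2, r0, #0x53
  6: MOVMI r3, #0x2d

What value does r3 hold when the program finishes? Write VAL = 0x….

VAL = 0x2d

[0] flags=0010 → (cmp)
[1] flags=0010 MI?F → skip
[2] flags=0010 CC?F → skip
[3] flags=0010 LS?F → skip
[4] flags=1000 → (cmp)
[5] flags=1000 VS?F → skip
[6] flags=1000 MI?T → r3=0x2d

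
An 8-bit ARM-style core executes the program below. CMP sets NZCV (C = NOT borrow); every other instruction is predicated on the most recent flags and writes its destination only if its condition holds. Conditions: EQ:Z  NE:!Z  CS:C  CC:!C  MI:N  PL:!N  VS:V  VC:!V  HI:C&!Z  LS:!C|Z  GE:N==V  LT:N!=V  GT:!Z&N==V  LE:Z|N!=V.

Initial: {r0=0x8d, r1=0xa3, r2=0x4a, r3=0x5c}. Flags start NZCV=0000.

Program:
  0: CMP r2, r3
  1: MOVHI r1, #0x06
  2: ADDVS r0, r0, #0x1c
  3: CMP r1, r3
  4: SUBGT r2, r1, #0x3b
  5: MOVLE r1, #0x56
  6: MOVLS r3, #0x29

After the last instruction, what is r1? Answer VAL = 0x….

VAL = 0x56

0: ✓ CMP  NZCV=1000
1: · MOVHI
2: · ADDVS
3: ✓ CMP  NZCV=0011
4: · SUBGT
5: ✓ MOVLE  r1←0x56
6: · MOVLS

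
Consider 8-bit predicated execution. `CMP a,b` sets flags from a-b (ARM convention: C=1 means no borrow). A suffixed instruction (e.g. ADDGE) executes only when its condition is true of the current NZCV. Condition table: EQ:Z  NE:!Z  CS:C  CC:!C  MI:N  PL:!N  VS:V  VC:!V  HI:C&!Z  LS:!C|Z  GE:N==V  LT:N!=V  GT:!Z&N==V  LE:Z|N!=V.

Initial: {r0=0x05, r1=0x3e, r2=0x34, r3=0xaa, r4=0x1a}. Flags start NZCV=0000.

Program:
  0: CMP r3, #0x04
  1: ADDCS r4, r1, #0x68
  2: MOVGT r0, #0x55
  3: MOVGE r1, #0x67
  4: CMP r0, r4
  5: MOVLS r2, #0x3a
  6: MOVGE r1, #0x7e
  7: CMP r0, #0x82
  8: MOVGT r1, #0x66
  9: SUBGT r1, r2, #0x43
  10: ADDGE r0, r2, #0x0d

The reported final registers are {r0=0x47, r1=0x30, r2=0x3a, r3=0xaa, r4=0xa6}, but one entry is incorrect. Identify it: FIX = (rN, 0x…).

0: ✓ CMP  NZCV=1010
1: ✓ ADDCS  r4←0xa6
2: · MOVGT
3: · MOVGE
4: ✓ CMP  NZCV=0000
5: ✓ MOVLS  r2←0x3a
6: ✓ MOVGE  r1←0x7e
7: ✓ CMP  NZCV=1001
8: ✓ MOVGT  r1←0x66
9: ✓ SUBGT  r1←0xf7
10: ✓ ADDGE  r0←0x47

FIX = (r1, 0xf7)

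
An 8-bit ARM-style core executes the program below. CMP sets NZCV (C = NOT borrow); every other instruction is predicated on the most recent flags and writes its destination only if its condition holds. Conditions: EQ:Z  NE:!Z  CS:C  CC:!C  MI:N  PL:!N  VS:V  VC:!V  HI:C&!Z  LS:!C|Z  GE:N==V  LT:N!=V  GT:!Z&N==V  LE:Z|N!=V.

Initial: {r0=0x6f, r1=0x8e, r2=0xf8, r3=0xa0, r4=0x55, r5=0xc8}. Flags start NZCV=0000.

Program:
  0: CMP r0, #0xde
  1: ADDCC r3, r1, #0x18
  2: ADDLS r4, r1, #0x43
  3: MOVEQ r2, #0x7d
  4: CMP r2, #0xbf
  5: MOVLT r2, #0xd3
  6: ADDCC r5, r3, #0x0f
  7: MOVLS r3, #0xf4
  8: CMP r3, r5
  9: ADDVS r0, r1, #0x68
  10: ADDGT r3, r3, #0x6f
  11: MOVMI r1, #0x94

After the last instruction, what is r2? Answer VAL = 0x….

VAL = 0xf8

0: ✓ CMP  NZCV=1001
1: ✓ ADDCC  r3←0xa6
2: ✓ ADDLS  r4←0xd1
3: · MOVEQ
4: ✓ CMP  NZCV=0010
5: · MOVLT
6: · ADDCC
7: · MOVLS
8: ✓ CMP  NZCV=1000
9: · ADDVS
10: · ADDGT
11: ✓ MOVMI  r1←0x94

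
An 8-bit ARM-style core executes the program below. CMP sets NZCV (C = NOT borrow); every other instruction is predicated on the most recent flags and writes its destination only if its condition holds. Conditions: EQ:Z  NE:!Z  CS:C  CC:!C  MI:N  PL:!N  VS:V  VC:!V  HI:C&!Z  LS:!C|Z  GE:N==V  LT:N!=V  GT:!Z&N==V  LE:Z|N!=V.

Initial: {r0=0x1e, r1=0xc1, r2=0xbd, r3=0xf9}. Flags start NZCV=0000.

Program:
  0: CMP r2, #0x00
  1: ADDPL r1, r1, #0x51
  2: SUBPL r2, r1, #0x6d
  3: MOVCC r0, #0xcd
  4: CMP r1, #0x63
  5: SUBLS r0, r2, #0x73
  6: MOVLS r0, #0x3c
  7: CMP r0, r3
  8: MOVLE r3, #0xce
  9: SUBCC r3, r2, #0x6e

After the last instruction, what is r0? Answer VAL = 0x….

VAL = 0x1e

0: ✓ CMP  NZCV=1010
1: · ADDPL
2: · SUBPL
3: · MOVCC
4: ✓ CMP  NZCV=0011
5: · SUBLS
6: · MOVLS
7: ✓ CMP  NZCV=0000
8: · MOVLE
9: ✓ SUBCC  r3←0x4f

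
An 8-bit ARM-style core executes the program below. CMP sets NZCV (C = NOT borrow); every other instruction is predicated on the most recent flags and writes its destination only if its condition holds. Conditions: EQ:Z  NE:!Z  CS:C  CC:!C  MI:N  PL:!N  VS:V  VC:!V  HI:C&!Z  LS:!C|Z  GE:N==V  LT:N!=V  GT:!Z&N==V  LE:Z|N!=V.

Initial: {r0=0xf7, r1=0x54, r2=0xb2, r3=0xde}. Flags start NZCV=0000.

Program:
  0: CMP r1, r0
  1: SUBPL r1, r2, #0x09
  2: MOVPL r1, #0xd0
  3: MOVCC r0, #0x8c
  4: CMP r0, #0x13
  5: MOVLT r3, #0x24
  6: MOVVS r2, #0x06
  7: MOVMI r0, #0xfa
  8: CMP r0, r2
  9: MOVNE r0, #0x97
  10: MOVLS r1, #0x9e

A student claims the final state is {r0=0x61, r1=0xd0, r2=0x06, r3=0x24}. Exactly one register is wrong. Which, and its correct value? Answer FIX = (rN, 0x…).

FIX = (r0, 0x97)

0: ✓ CMP  NZCV=0000
1: ✓ SUBPL  r1←0xa9
2: ✓ MOVPL  r1←0xd0
3: ✓ MOVCC  r0←0x8c
4: ✓ CMP  NZCV=0011
5: ✓ MOVLT  r3←0x24
6: ✓ MOVVS  r2←0x06
7: · MOVMI
8: ✓ CMP  NZCV=1010
9: ✓ MOVNE  r0←0x97
10: · MOVLS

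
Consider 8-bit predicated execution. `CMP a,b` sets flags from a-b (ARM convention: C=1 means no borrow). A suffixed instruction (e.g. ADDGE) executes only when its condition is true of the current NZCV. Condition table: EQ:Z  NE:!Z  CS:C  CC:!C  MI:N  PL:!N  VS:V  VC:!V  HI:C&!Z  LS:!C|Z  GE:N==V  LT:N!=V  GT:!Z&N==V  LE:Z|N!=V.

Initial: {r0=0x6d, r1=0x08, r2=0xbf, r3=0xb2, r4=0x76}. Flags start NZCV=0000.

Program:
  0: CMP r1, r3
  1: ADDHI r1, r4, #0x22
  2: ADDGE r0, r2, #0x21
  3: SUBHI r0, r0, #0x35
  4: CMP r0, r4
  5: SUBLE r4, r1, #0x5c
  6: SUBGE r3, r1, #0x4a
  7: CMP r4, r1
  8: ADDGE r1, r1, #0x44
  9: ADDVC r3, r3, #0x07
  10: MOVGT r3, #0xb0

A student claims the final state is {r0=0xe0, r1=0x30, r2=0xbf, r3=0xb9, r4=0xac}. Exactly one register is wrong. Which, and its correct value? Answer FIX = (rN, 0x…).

FIX = (r1, 0x08)

0: ✓ CMP  NZCV=0000
1: · ADDHI
2: ✓ ADDGE  r0←0xe0
3: · SUBHI
4: ✓ CMP  NZCV=0011
5: ✓ SUBLE  r4←0xac
6: · SUBGE
7: ✓ CMP  NZCV=1010
8: · ADDGE
9: ✓ ADDVC  r3←0xb9
10: · MOVGT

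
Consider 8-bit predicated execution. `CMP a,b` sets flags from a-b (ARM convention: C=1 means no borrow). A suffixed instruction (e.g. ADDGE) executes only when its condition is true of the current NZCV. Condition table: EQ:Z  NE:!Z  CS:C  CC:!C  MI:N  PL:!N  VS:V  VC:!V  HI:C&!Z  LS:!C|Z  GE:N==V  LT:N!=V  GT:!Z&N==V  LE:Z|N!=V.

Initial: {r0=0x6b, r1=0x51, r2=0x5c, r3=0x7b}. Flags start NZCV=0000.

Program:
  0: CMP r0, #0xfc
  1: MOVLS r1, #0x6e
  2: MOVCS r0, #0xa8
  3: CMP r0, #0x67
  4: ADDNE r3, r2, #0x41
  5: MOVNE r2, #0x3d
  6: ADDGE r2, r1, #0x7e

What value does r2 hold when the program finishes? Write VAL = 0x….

VAL = 0xec

0: ✓ CMP  NZCV=0000
1: ✓ MOVLS  r1←0x6e
2: · MOVCS
3: ✓ CMP  NZCV=0010
4: ✓ ADDNE  r3←0x9d
5: ✓ MOVNE  r2←0x3d
6: ✓ ADDGE  r2←0xec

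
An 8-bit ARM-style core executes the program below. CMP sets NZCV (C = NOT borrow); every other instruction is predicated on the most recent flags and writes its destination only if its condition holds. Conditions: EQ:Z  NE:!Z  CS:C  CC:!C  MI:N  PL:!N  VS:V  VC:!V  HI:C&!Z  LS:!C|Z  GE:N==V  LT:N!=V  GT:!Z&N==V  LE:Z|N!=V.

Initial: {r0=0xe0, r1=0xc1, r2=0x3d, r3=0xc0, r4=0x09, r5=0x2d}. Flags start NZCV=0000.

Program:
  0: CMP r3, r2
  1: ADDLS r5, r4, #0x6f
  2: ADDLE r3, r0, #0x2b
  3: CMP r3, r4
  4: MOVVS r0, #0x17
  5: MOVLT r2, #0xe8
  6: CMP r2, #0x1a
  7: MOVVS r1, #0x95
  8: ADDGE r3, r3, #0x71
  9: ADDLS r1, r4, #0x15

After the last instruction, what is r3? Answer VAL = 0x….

VAL = 0x7c

0: ✓ CMP  NZCV=1010
1: · ADDLS
2: ✓ ADDLE  r3←0x0b
3: ✓ CMP  NZCV=0010
4: · MOVVS
5: · MOVLT
6: ✓ CMP  NZCV=0010
7: · MOVVS
8: ✓ ADDGE  r3←0x7c
9: · ADDLS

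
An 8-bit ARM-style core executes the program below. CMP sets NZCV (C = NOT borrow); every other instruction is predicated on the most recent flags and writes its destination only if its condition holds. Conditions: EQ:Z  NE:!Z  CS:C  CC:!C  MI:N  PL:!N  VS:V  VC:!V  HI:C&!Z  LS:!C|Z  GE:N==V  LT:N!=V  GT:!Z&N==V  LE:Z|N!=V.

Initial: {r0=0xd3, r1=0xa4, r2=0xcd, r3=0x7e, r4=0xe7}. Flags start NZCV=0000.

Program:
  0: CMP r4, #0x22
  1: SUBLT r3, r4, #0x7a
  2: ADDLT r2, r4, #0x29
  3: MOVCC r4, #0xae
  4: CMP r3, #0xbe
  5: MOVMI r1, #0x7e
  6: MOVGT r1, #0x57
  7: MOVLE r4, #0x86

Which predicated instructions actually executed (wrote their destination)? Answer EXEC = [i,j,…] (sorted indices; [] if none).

0: ✓ CMP  NZCV=1010
1: ✓ SUBLT  r3←0x6d
2: ✓ ADDLT  r2←0x10
3: · MOVCC
4: ✓ CMP  NZCV=1001
5: ✓ MOVMI  r1←0x7e
6: ✓ MOVGT  r1←0x57
7: · MOVLE

EXEC = [1,2,5,6]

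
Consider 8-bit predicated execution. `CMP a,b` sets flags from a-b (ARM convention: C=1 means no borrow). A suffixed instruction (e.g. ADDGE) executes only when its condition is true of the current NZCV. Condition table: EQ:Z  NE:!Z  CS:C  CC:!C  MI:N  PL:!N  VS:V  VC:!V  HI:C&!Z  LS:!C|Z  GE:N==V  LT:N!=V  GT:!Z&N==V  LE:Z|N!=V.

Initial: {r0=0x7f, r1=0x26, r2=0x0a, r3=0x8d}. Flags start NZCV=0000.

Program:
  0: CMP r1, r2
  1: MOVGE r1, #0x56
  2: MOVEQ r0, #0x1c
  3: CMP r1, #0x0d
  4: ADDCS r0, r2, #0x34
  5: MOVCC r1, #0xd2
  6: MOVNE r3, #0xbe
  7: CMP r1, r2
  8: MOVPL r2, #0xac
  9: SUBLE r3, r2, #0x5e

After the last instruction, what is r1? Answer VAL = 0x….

VAL = 0x56

0: ✓ CMP  NZCV=0010
1: ✓ MOVGE  r1←0x56
2: · MOVEQ
3: ✓ CMP  NZCV=0010
4: ✓ ADDCS  r0←0x3e
5: · MOVCC
6: ✓ MOVNE  r3←0xbe
7: ✓ CMP  NZCV=0010
8: ✓ MOVPL  r2←0xac
9: · SUBLE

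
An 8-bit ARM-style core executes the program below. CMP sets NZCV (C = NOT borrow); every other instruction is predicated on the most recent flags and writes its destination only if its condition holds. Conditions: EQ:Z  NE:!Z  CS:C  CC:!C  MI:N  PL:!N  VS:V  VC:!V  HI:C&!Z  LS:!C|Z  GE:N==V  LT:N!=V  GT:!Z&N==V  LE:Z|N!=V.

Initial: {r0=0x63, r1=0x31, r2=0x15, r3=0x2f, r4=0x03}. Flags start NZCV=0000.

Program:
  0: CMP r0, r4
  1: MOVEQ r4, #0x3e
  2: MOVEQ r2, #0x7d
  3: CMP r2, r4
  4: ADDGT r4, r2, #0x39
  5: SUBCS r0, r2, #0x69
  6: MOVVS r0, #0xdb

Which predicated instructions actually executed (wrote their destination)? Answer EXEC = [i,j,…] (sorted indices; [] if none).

[0] flags=0010 → (cmp)
[1] flags=0010 EQ?F → skip
[2] flags=0010 EQ?F → skip
[3] flags=0010 → (cmp)
[4] flags=0010 GT?T → r4=0x4e
[5] flags=0010 CS?T → r0=0xac
[6] flags=0010 VS?F → skip

EXEC = [4,5]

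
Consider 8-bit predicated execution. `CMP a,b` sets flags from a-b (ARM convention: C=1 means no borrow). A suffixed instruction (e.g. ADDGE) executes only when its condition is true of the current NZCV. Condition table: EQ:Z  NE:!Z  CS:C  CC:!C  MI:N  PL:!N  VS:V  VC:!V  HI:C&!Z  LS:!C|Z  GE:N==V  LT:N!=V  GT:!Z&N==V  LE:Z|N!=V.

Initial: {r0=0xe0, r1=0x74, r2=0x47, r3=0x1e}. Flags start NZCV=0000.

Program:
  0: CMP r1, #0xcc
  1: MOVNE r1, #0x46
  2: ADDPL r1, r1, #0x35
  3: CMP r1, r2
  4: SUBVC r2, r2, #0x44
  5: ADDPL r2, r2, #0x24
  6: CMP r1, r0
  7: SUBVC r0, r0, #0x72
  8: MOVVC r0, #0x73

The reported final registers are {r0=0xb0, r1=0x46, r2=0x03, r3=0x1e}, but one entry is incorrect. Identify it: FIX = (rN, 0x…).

FIX = (r0, 0x73)

0: ✓ CMP  NZCV=1001
1: ✓ MOVNE  r1←0x46
2: · ADDPL
3: ✓ CMP  NZCV=1000
4: ✓ SUBVC  r2←0x03
5: · ADDPL
6: ✓ CMP  NZCV=0000
7: ✓ SUBVC  r0←0x6e
8: ✓ MOVVC  r0←0x73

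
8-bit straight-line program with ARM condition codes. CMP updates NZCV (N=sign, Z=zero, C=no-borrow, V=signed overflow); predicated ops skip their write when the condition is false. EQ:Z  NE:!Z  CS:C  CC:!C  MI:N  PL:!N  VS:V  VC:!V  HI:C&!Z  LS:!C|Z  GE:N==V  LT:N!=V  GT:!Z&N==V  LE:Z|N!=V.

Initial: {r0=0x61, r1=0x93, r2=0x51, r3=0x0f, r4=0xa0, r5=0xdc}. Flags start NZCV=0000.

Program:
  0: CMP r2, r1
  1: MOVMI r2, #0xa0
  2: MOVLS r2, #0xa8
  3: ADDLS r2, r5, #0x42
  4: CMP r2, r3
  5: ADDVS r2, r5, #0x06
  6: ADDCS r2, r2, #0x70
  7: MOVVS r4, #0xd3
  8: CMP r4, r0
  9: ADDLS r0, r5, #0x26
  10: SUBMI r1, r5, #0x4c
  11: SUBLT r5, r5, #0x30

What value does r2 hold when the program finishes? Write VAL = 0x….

[0] flags=1001 → (cmp)
[1] flags=1001 MI?T → r2=0xa0
[2] flags=1001 LS?T → r2=0xa8
[3] flags=1001 LS?T → r2=0x1e
[4] flags=0010 → (cmp)
[5] flags=0010 VS?F → skip
[6] flags=0010 CS?T → r2=0x8e
[7] flags=0010 VS?F → skip
[8] flags=0011 → (cmp)
[9] flags=0011 LS?F → skip
[10] flags=0011 MI?F → skip
[11] flags=0011 LT?T → r5=0xac

VAL = 0x8e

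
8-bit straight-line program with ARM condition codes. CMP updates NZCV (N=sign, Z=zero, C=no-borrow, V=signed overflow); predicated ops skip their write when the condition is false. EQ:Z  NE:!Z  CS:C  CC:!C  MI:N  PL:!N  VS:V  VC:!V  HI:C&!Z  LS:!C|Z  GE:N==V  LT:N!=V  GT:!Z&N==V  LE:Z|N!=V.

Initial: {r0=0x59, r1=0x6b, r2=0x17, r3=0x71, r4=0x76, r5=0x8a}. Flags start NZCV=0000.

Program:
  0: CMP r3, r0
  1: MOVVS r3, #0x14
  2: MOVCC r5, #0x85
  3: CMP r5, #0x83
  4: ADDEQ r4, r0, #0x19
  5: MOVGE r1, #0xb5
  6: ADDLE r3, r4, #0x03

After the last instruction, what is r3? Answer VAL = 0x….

[0] flags=0010 → (cmp)
[1] flags=0010 VS?F → skip
[2] flags=0010 CC?F → skip
[3] flags=0010 → (cmp)
[4] flags=0010 EQ?F → skip
[5] flags=0010 GE?T → r1=0xb5
[6] flags=0010 LE?F → skip

VAL = 0x71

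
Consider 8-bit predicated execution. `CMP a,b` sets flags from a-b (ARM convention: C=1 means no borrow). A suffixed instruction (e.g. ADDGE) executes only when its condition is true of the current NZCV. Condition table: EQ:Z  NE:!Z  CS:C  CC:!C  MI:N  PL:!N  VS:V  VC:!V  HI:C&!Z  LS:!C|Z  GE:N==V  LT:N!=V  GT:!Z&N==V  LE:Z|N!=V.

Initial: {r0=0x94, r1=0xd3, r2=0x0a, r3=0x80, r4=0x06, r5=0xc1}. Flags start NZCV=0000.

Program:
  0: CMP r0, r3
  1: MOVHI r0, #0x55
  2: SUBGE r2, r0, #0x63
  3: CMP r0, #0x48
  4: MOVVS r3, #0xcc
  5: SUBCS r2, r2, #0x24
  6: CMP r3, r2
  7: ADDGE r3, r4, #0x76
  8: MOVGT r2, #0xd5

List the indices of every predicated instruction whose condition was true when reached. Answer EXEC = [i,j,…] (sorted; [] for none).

[0] flags=0010 → (cmp)
[1] flags=0010 HI?T → r0=0x55
[2] flags=0010 GE?T → r2=0xf2
[3] flags=0010 → (cmp)
[4] flags=0010 VS?F → skip
[5] flags=0010 CS?T → r2=0xce
[6] flags=1000 → (cmp)
[7] flags=1000 GE?F → skip
[8] flags=1000 GT?F → skip

EXEC = [1,2,5]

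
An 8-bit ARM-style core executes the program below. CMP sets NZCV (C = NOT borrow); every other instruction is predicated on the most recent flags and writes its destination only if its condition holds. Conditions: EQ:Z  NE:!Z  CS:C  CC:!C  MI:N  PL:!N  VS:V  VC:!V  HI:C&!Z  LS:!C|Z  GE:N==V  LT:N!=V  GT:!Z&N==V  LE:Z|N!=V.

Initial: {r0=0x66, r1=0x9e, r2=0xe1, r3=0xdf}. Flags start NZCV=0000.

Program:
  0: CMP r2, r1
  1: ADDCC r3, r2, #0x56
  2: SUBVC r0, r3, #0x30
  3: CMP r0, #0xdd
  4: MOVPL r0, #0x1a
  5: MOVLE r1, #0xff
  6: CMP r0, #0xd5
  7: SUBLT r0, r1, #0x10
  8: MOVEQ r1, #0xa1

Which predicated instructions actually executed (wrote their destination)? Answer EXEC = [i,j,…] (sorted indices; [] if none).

EXEC = [2,5,7]

0: ✓ CMP  NZCV=0010
1: · ADDCC
2: ✓ SUBVC  r0←0xaf
3: ✓ CMP  NZCV=1000
4: · MOVPL
5: ✓ MOVLE  r1←0xff
6: ✓ CMP  NZCV=1000
7: ✓ SUBLT  r0←0xef
8: · MOVEQ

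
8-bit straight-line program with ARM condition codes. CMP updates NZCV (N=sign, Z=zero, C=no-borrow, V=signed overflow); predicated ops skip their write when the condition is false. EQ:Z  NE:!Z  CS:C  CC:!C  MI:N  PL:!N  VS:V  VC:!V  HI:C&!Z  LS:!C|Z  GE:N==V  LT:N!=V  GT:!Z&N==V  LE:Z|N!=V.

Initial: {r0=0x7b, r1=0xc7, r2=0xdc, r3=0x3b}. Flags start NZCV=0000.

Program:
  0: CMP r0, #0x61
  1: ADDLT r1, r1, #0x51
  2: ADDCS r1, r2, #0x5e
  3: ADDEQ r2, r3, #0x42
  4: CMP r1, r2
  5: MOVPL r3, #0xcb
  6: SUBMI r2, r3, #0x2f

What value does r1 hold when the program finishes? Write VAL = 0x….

[0] flags=0010 → (cmp)
[1] flags=0010 LT?F → skip
[2] flags=0010 CS?T → r1=0x3a
[3] flags=0010 EQ?F → skip
[4] flags=0000 → (cmp)
[5] flags=0000 PL?T → r3=0xcb
[6] flags=0000 MI?F → skip

VAL = 0x3a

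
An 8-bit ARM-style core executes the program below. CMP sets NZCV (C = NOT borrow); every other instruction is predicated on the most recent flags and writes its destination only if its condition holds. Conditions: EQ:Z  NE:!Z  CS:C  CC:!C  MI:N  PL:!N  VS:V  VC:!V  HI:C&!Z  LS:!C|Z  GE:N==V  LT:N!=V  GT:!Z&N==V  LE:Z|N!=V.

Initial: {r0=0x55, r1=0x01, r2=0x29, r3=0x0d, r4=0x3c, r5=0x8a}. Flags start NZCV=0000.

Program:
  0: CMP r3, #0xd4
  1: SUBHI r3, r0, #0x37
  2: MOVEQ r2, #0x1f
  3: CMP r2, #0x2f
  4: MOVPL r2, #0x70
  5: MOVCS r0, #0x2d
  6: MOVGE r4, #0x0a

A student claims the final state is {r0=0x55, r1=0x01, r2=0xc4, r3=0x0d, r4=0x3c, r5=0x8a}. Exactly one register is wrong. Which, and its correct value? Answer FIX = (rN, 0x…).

FIX = (r2, 0x29)

[0] flags=0000 → (cmp)
[1] flags=0000 HI?F → skip
[2] flags=0000 EQ?F → skip
[3] flags=1000 → (cmp)
[4] flags=1000 PL?F → skip
[5] flags=1000 CS?F → skip
[6] flags=1000 GE?F → skip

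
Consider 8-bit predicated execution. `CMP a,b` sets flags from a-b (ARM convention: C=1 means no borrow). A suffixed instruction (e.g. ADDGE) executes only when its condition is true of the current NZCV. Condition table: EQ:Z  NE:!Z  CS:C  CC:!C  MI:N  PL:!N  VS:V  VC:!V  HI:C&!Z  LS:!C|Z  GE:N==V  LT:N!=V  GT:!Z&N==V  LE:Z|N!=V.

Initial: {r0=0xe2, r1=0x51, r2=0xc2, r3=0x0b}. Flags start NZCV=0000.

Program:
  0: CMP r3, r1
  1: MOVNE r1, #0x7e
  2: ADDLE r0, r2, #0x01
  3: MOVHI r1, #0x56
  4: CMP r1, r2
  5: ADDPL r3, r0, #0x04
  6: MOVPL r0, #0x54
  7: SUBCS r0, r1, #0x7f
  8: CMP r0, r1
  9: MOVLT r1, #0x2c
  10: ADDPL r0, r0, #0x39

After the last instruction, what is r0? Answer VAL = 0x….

0: ✓ CMP  NZCV=1000
1: ✓ MOVNE  r1←0x7e
2: ✓ ADDLE  r0←0xc3
3: · MOVHI
4: ✓ CMP  NZCV=1001
5: · ADDPL
6: · MOVPL
7: · SUBCS
8: ✓ CMP  NZCV=0011
9: ✓ MOVLT  r1←0x2c
10: ✓ ADDPL  r0←0xfc

VAL = 0xfc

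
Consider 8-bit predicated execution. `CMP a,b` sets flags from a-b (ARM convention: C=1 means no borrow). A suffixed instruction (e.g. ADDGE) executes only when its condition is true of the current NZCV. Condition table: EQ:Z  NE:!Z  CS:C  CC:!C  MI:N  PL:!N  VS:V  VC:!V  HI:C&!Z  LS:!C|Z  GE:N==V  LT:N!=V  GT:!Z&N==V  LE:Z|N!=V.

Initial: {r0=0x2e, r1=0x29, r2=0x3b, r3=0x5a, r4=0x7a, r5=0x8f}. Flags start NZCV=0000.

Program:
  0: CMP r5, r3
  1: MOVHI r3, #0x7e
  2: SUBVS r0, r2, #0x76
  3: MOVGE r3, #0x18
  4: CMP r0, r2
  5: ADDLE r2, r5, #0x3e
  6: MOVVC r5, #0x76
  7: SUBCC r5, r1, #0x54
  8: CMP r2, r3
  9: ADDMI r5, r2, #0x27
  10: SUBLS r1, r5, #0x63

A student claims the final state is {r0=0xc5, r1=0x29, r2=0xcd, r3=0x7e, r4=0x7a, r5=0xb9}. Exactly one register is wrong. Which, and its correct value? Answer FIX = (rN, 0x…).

[0] flags=0011 → (cmp)
[1] flags=0011 HI?T → r3=0x7e
[2] flags=0011 VS?T → r0=0xc5
[3] flags=0011 GE?F → skip
[4] flags=1010 → (cmp)
[5] flags=1010 LE?T → r2=0xcd
[6] flags=1010 VC?T → r5=0x76
[7] flags=1010 CC?F → skip
[8] flags=0011 → (cmp)
[9] flags=0011 MI?F → skip
[10] flags=0011 LS?F → skip

FIX = (r5, 0x76)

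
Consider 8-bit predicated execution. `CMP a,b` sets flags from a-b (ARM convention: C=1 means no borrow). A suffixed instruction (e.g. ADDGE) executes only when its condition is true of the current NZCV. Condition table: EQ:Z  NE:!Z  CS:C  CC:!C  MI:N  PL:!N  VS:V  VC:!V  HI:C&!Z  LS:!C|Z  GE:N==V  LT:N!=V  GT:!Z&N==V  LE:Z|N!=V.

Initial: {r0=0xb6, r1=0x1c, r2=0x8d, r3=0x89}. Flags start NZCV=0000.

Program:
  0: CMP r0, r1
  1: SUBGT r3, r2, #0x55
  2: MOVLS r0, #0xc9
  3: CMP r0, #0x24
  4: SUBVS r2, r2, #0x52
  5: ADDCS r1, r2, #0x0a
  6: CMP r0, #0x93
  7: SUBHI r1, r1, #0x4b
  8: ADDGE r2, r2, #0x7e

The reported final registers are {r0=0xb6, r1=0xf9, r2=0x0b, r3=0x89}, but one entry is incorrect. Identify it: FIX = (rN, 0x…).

FIX = (r1, 0x4c)

0: ✓ CMP  NZCV=1010
1: · SUBGT
2: · MOVLS
3: ✓ CMP  NZCV=1010
4: · SUBVS
5: ✓ ADDCS  r1←0x97
6: ✓ CMP  NZCV=0010
7: ✓ SUBHI  r1←0x4c
8: ✓ ADDGE  r2←0x0b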